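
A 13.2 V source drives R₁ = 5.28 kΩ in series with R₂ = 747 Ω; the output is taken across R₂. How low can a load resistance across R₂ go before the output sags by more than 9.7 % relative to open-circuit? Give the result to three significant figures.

Output resistance R_th = R₁‖R₂ = (5280 × 747)/6027 = 654.4 Ω.
The fractional drop is R_th/(R_th + R_L); requiring this ≤ 0.0970 gives R_L ≥ R_th(1/0.0970 − 1) = 654.4 × 9.309 = 6.09 kΩ.

R_L(min) ≈ 6.09 kΩ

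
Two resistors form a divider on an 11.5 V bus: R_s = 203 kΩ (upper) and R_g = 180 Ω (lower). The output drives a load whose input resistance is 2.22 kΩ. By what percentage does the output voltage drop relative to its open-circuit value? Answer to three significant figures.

The divider's output (Thévenin) resistance is R_s‖R_g = 179.8 Ω.
Fractional drop under load = R_th/(R_th + R_L) = 179.8 / (179.8 + 2220) = 0.07494.
So the output falls by 7.49 %.

7.49 %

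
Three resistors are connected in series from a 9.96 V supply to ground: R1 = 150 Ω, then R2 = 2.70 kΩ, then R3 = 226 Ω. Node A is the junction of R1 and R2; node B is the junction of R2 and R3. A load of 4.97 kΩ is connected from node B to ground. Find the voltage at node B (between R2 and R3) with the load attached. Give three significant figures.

At node B, R3 is in parallel with the load: R3‖R_L = 216.2 Ω.
Below node A the resistance is R2 + (R3‖R_L) = 2916 Ω, so V_A = 9.96 × 2916/3066 = 9.473 V.
Then V_B = V_A × (R3‖R_L)/(R2 + R3‖R_L) = 9.473 × 216.2/2916 = 0.702 V.

V ≈ 0.702 V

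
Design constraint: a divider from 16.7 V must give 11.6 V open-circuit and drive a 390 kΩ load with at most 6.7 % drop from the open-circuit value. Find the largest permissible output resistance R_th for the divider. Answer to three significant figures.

R_th ≤ 28.0 kΩ

Loading drop = R_th/(R_th + R_L) ≤ 0.0670, so R_th ≤ R_L · ε/(1−ε) = 390 kΩ × 0.0670/0.9330 = 28.0 kΩ.
(Any R1, R2 with R2/(R1+R2) = 0.695 and R1‖R2 ≤ 28.0 kΩ will meet the spec.)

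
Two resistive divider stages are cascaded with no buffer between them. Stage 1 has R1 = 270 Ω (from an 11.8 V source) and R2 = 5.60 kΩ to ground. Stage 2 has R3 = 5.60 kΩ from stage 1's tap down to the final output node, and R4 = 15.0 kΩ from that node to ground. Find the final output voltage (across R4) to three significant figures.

Stage 2 presents R3+R4 = 20600 Ω as a load on stage 1's tap.
Stage 1's lower leg becomes R2‖(R3+R4) = 4403 Ω, so V_mid = 11.8 × 4403/4673 = 11.12 V.
Stage 2 is itself unloaded: V_out = V_mid × R4/(R3+R4) = 11.12 × 15000/20600 = 8.10 V.

V_out ≈ 8.10 V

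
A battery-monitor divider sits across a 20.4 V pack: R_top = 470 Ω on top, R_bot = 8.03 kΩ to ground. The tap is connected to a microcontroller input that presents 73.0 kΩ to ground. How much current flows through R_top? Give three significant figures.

I ≈ 2.65 mA

R_bot‖R_L = 7234 Ω, so the source sees R_top + R_bot‖R_L = 7704 Ω.
I = 20.4 V / 7704 Ω = 2.65 mA.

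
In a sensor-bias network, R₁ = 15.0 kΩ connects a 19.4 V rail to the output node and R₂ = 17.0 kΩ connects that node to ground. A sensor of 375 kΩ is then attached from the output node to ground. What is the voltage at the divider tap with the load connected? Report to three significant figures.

V_out ≈ 10.1 V

The load sits in parallel with R₂: R₂‖R_L = (17.0 × 375) / (17.0 + 375) = 16.26 kΩ.
V_out = 19.4 × 16.26 / (15.0 + 16.26) = 19.4 × 16.26/31.26 = 10.1 V.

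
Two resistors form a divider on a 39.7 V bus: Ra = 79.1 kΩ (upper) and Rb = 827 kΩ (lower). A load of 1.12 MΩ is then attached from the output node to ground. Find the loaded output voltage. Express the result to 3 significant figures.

The load sits in parallel with Rb: Rb‖R_L = (827 × 1120) / (827 + 1120) = 475.7 kΩ.
V_out = 39.7 × 475.7 / (79.1 + 475.7) = 39.7 × 475.7/554.8 = 34.0 V.

V_out ≈ 34.0 V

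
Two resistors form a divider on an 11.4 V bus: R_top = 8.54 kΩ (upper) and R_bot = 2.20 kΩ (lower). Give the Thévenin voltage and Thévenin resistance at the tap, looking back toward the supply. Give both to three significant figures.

V_th is the open-circuit tap voltage: 11.4 × 2.20/(8.54 + 2.20) = 2.34 V.
With the supply zeroed, R_top and R_bot appear in parallel from the tap: R_th = R_top‖R_bot = (8.54 × 2.20)/10.74 = 1.75 kΩ.

V_th = 2.34 V, R_th = 1.75 kΩ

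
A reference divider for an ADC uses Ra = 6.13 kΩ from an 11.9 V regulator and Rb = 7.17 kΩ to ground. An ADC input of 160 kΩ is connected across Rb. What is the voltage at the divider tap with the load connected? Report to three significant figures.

The load sits in parallel with Rb: Rb‖R_L = (7.17 × 160) / (7.17 + 160) = 6.862 kΩ.
V_out = 11.9 × 6.862 / (6.13 + 6.862) = 11.9 × 6.862/12.99 = 6.29 V.

V_out ≈ 6.29 V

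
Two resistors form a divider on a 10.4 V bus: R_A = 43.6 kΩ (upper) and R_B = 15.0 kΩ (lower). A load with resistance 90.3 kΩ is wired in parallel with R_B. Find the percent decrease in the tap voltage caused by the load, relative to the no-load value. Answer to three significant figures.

11.0 %

The divider's output (Thévenin) resistance is R_A‖R_B = 11.16 kΩ.
Fractional drop under load = R_th/(R_th + R_L) = 11.16 / (11.16 + 90.3) = 0.1100.
So the output falls by 11.0 %.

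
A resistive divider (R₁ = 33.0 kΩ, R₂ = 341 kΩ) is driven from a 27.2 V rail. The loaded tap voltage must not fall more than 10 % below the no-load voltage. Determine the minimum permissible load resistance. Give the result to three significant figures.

R_L(min) ≈ 271 kΩ

Output resistance R_th = R₁‖R₂ = (33.0 × 341)/374.0 = 30.09 kΩ.
The fractional drop is R_th/(R_th + R_L); requiring this ≤ 0.100 gives R_L ≥ R_th(1/0.100 − 1) = 30.09 × 9.000 = 271 kΩ.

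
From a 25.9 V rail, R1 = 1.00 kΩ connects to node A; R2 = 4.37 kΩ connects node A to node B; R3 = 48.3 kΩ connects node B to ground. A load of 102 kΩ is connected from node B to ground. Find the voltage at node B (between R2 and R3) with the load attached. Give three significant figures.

At node B, R3 is in parallel with the load: R3‖R_L = 32.78 kΩ.
Below node A the resistance is R2 + (R3‖R_L) = 37.15 kΩ, so V_A = 25.9 × 37.15/38.15 = 25.22 V.
Then V_B = V_A × (R3‖R_L)/(R2 + R3‖R_L) = 25.22 × 32.78/37.15 = 22.3 V.

V ≈ 22.3 V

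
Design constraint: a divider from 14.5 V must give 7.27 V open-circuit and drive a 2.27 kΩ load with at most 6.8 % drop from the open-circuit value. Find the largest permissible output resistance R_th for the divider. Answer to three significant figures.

Loading drop = R_th/(R_th + R_L) ≤ 0.0680, so R_th ≤ R_L · ε/(1−ε) = 2.27 kΩ × 0.0680/0.9320 = 166 Ω.

R_th ≤ 166 Ω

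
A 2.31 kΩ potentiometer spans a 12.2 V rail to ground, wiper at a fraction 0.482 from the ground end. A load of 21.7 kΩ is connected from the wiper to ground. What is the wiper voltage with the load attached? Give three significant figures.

V ≈ 5.73 V

The wiper splits the pot into (1−α)R = 1.197 kΩ above and αR = 1.113 kΩ below.
Lower section ‖ load = 1.059 kΩ.
V_wiper = 12.2 × 1.059/(1.197 + 1.059) = 5.73 V.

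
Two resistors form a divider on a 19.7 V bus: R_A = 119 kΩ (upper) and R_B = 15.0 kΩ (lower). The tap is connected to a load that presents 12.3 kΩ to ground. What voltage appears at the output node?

The load sits in parallel with R_B: R_B‖R_L = (15.0 × 12.3) / (15.0 + 12.3) = 6.758 kΩ.
V_out = 19.7 × 6.758 / (119 + 6.758) = 19.7 × 6.758/125.8 = 1.06 V.
(Unloaded it would have been 2.21 V.)

V_out ≈ 1.06 V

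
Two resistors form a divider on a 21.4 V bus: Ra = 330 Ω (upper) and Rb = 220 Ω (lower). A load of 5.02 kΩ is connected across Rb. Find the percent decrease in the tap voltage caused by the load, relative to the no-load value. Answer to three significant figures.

2.56 %

The divider's output (Thévenin) resistance is Ra‖Rb = 132.0 Ω.
Fractional drop under load = R_th/(R_th + R_L) = 132.0 / (132.0 + 5020) = 0.02562.
So the output falls by 2.56 %.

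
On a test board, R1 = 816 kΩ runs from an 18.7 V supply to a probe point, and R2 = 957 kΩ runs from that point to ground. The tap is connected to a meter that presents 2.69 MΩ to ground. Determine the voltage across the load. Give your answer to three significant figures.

The load sits in parallel with R2: R2‖R_L = (957 × 2690) / (957 + 2690) = 705.9 kΩ.
V_out = 18.7 × 705.9 / (816 + 705.9) = 18.7 × 705.9/1522 = 8.67 V.
(Unloaded it would have been 10.1 V.)

V_out ≈ 8.67 V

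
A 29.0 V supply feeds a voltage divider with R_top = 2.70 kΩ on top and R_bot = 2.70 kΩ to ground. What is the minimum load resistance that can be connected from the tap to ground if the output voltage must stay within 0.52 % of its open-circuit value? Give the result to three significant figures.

Output resistance R_th = R_top‖R_bot = (2.70 × 2.70)/5.400 = 1.350 kΩ.
The fractional drop is R_th/(R_th + R_L); requiring this ≤ 0.00520 gives R_L ≥ R_th(1/0.00520 − 1) = 1.350 × 191.3 = 258 kΩ.

R_L(min) ≈ 258 kΩ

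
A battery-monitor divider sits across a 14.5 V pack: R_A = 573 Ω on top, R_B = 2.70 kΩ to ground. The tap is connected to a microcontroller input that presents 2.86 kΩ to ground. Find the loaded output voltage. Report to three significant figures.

The load sits in parallel with R_B: R_B‖R_L = (2700 × 2860) / (2700 + 2860) = 1389 Ω.
V_out = 14.5 × 1389 / (573 + 1389) = 14.5 × 1389/1962 = 10.3 V.

V_out ≈ 10.3 V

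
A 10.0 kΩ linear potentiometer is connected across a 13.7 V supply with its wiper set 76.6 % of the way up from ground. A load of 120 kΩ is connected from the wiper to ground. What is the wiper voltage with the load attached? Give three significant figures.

V ≈ 10.3 V

The wiper splits the pot into (1−α)R = 2.340 kΩ above and αR = 7.660 kΩ below.
Lower section ‖ load = 7.200 kΩ.
V_wiper = 13.7 × 7.200/(2.340 + 7.200) = 10.3 V.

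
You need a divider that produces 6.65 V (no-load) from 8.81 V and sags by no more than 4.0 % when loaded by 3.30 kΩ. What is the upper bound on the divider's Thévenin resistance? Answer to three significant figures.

R_th ≤ 138 Ω

Loading drop = R_th/(R_th + R_L) ≤ 0.0400, so R_th ≤ R_L · ε/(1−ε) = 3.30 kΩ × 0.0400/0.9600 = 138 Ω.
(Any R1, R2 with R2/(R1+R2) = 0.755 and R1‖R2 ≤ 138 Ω will meet the spec.)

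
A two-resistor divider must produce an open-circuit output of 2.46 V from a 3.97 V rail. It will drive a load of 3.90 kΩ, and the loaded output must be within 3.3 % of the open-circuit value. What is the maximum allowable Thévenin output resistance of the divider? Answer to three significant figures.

R_th ≤ 133 Ω

Loading drop = R_th/(R_th + R_L) ≤ 0.0330, so R_th ≤ R_L · ε/(1−ε) = 3.90 kΩ × 0.0330/0.9670 = 133 Ω.
(Any R1, R2 with R2/(R1+R2) = 0.620 and R1‖R2 ≤ 133 Ω will meet the spec.)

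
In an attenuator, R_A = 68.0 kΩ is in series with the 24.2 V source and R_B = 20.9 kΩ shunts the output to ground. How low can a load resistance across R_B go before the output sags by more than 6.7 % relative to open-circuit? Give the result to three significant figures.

Output resistance R_th = R_A‖R_B = (68.0 × 20.9)/88.90 = 15.99 kΩ.
The fractional drop is R_th/(R_th + R_L); requiring this ≤ 0.0670 gives R_L ≥ R_th(1/0.0670 − 1) = 15.99 × 13.93 = 223 kΩ.

R_L(min) ≈ 223 kΩ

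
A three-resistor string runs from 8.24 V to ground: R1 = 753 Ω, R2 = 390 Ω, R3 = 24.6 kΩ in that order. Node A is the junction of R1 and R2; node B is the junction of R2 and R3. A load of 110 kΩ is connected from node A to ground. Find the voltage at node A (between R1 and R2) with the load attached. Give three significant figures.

V ≈ 7.95 V

Below node A the series string R2+R3 = 24990 Ω sits in parallel with the 110000 Ω load: 20360 Ω.
V_A = 8.24 × 20360/(753 + 20360) = 7.95 V.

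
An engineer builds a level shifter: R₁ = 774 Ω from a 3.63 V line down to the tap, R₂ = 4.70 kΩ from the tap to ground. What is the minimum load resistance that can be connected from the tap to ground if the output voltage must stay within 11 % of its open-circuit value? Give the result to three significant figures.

Output resistance R_th = R₁‖R₂ = (774 × 4700)/5474 = 664.6 Ω.
The fractional drop is R_th/(R_th + R_L); requiring this ≤ 0.110 gives R_L ≥ R_th(1/0.110 − 1) = 664.6 × 8.091 = 5.38 kΩ.

R_L(min) ≈ 5.38 kΩ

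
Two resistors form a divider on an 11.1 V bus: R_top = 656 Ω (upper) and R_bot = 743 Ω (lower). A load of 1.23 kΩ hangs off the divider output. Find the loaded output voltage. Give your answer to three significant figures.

The load sits in parallel with R_bot: R_bot‖R_L = (743 × 1230) / (743 + 1230) = 463.2 Ω.
V_out = 11.1 × 463.2 / (656 + 463.2) = 11.1 × 463.2/1119 = 4.59 V.

V_out ≈ 4.59 V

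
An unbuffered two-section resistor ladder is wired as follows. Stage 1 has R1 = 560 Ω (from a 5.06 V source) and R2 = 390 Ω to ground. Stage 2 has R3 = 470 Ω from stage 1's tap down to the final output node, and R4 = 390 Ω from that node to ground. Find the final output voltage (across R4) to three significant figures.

Stage 2 presents R3+R4 = 860.0 Ω as a load on stage 1's tap.
Stage 1's lower leg becomes R2‖(R3+R4) = 268.3 Ω, so V_mid = 5.06 × 268.3/828.3 = 1.639 V.
Stage 2 is itself unloaded: V_out = V_mid × R4/(R3+R4) = 1.639 × 390/860.0 = 0.743 V.

V_out ≈ 0.743 V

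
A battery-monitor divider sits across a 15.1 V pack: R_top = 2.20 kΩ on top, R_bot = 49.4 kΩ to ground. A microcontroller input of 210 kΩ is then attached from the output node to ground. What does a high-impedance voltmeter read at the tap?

The load sits in parallel with R_bot: R_bot‖R_L = (49.4 × 210) / (49.4 + 210) = 39.99 kΩ.
V_out = 15.1 × 39.99 / (2.20 + 39.99) = 15.1 × 39.99/42.19 = 14.3 V.

V_out ≈ 14.3 V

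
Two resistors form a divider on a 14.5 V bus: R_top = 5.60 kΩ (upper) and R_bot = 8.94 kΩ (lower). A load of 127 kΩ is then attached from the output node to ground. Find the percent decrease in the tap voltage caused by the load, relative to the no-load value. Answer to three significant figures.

The divider's output (Thévenin) resistance is R_top‖R_bot = 3.443 kΩ.
Fractional drop under load = R_th/(R_th + R_L) = 3.443 / (3.443 + 127) = 0.02640.
So the output falls by 2.64 %.

2.64 %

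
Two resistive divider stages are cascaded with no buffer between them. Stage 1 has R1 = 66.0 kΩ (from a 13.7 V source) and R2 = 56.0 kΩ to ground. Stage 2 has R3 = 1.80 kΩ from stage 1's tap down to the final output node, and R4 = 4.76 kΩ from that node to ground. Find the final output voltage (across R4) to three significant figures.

V_out ≈ 0.812 V

Stage 2 presents R3+R4 = 6.560 kΩ as a load on stage 1's tap.
Stage 1's lower leg becomes R2‖(R3+R4) = 5.872 kΩ, so V_mid = 13.7 × 5.872/71.87 = 1.119 V.
Stage 2 is itself unloaded: V_out = V_mid × R4/(R3+R4) = 1.119 × 4.76/6.560 = 0.812 V.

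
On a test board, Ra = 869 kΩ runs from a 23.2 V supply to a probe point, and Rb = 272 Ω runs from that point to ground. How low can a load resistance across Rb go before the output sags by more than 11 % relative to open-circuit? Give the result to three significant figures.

Output resistance R_th = Ra‖Rb = (869000 × 272)/869300 = 271.9 Ω.
The fractional drop is R_th/(R_th + R_L); requiring this ≤ 0.110 gives R_L ≥ R_th(1/0.110 − 1) = 271.9 × 8.091 = 2.20 kΩ.

R_L(min) ≈ 2.20 kΩ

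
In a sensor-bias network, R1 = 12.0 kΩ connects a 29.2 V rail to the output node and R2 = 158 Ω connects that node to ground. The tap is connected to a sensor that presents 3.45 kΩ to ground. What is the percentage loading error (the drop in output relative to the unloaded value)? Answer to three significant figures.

The divider's output (Thévenin) resistance is R1‖R2 = 155.9 Ω.
Fractional drop under load = R_th/(R_th + R_L) = 155.9 / (155.9 + 3450) = 0.04325.
So the output falls by 4.32 %.

4.32 %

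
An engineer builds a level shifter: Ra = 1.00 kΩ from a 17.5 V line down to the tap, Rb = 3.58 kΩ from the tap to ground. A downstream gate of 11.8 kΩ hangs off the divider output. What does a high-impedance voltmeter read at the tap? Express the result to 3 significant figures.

V_out ≈ 12.8 V

The load sits in parallel with Rb: Rb‖R_L = (3.58 × 11.8) / (3.58 + 11.8) = 2.747 kΩ.
V_out = 17.5 × 2.747 / (1.00 + 2.747) = 17.5 × 2.747/3.747 = 12.8 V.
(Unloaded it would have been 13.7 V.)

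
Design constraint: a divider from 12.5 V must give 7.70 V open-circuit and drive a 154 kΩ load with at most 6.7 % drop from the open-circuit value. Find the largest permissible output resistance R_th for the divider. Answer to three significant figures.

R_th ≤ 11.1 kΩ

Loading drop = R_th/(R_th + R_L) ≤ 0.0670, so R_th ≤ R_L · ε/(1−ε) = 154 kΩ × 0.0670/0.9330 = 11.1 kΩ.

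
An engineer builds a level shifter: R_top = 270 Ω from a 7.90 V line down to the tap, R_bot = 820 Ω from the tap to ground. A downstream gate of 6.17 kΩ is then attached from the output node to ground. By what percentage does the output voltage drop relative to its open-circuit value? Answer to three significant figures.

3.19 %

The divider's output (Thévenin) resistance is R_top‖R_bot = 203.1 Ω.
Fractional drop under load = R_th/(R_th + R_L) = 203.1 / (203.1 + 6170) = 0.03187.
So the output falls by 3.19 %.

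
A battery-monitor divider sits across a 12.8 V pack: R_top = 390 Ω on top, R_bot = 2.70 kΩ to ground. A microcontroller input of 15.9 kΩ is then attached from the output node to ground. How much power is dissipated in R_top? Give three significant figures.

Total resistance from the source is R_top + (R_bot‖R_L) = 2698 Ω, so I = 12.8/2698 Ω = 4.744 mA.
P = I²·R_top = (4.744 mA)² × 390 Ω = 8.78 mW.

P ≈ 8.78 mW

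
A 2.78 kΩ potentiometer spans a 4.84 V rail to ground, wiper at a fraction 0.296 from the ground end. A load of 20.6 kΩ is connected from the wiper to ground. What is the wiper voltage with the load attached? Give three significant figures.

V ≈ 1.39 V

The wiper splits the pot into (1−α)R = 1957 Ω above and αR = 822.9 Ω below.
Lower section ‖ load = 791.3 Ω.
V_wiper = 4.84 × 791.3/(1957 + 791.3) = 1.39 V.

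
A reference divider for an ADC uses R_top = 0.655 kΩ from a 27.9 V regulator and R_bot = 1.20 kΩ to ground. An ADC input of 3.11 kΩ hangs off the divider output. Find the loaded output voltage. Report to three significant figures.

V_out ≈ 15.9 V

The load sits in parallel with R_bot: R_bot‖R_L = (1200 × 3110) / (1200 + 3110) = 865.9 Ω.
V_out = 27.9 × 865.9 / (655 + 865.9) = 27.9 × 865.9/1521 = 15.9 V.
(Unloaded it would have been 18.0 V.)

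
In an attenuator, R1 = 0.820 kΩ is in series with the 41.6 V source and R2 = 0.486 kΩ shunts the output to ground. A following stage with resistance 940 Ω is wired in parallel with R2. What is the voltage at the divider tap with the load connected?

The load sits in parallel with R2: R2‖R_L = (486 × 940) / (486 + 940) = 320.4 Ω.
V_out = 41.6 × 320.4 / (820 + 320.4) = 41.6 × 320.4/1140 = 11.7 V.

V_out ≈ 11.7 V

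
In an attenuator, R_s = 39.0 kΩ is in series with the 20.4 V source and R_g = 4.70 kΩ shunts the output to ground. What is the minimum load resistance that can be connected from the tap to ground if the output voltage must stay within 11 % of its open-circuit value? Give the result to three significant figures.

R_L(min) ≈ 33.9 kΩ

Output resistance R_th = R_s‖R_g = (39.0 × 4.70)/43.70 = 4.195 kΩ.
The fractional drop is R_th/(R_th + R_L); requiring this ≤ 0.110 gives R_L ≥ R_th(1/0.110 − 1) = 4.195 × 8.091 = 33.9 kΩ.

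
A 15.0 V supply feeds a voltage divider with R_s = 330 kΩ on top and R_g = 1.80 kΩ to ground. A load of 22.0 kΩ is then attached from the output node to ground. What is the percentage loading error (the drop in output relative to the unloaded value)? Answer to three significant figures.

7.53 %

The divider's output (Thévenin) resistance is R_s‖R_g = 1.790 kΩ.
Fractional drop under load = R_th/(R_th + R_L) = 1.790 / (1.790 + 22.0) = 0.07525.
So the output falls by 7.53 %.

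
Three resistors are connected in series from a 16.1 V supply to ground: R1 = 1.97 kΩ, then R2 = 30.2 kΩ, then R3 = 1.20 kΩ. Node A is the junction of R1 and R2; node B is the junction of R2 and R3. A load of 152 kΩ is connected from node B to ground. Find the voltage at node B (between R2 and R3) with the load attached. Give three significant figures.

V ≈ 0.575 V

At node B, R3 is in parallel with the load: R3‖R_L = 1.191 kΩ.
Below node A the resistance is R2 + (R3‖R_L) = 31.39 kΩ, so V_A = 16.1 × 31.39/33.36 = 15.15 V.
Then V_B = V_A × (R3‖R_L)/(R2 + R3‖R_L) = 15.15 × 1.191/31.39 = 0.575 V.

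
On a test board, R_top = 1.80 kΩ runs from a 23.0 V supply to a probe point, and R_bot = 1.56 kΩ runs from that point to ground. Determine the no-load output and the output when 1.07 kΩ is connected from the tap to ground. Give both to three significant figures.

Unloaded: 10.7 V; loaded: 6.00 V

Open-circuit: V = 23.0 × 1.56/(1.80 + 1.56) = 10.7 V.
With the load, R_bot becomes R_bot‖R_L = 0.6347 kΩ, so V = 23.0 × 0.6347/2.435 = 6.00 V.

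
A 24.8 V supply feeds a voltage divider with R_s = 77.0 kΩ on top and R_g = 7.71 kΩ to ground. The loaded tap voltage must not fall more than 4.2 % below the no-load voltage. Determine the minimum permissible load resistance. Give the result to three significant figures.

R_L(min) ≈ 160 kΩ

Output resistance R_th = R_s‖R_g = (77.0 × 7.71)/84.71 = 7.008 kΩ.
The fractional drop is R_th/(R_th + R_L); requiring this ≤ 0.0420 gives R_L ≥ R_th(1/0.0420 − 1) = 7.008 × 22.81 = 160 kΩ.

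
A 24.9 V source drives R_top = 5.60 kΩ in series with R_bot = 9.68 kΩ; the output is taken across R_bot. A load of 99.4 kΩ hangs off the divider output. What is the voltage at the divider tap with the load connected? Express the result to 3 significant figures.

V_out ≈ 15.2 V

The load sits in parallel with R_bot: R_bot‖R_L = (9.68 × 99.4) / (9.68 + 99.4) = 8.821 kΩ.
V_out = 24.9 × 8.821 / (5.60 + 8.821) = 24.9 × 8.821/14.42 = 15.2 V.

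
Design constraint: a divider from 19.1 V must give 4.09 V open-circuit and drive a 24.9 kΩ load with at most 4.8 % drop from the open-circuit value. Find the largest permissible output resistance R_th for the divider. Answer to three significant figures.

Loading drop = R_th/(R_th + R_L) ≤ 0.0480, so R_th ≤ R_L · ε/(1−ε) = 24.9 kΩ × 0.0480/0.9520 = 1.26 kΩ.

R_th ≤ 1.26 kΩ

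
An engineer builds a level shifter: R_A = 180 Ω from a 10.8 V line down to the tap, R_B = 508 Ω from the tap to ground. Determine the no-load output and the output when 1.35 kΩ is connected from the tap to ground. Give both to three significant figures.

Unloaded: 7.97 V; loaded: 7.26 V

Open-circuit: V = 10.8 × 508/(180 + 508) = 7.97 V.
With the load, R_B becomes R_B‖R_L = 369.1 Ω, so V = 10.8 × 369.1/549.1 = 7.26 V.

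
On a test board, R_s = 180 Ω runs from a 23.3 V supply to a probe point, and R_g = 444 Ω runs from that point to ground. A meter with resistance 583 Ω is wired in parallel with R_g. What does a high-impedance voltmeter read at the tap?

The load sits in parallel with R_g: R_g‖R_L = (444 × 583) / (444 + 583) = 252.0 Ω.
V_out = 23.3 × 252.0 / (180 + 252.0) = 23.3 × 252.0/432.0 = 13.6 V.

V_out ≈ 13.6 V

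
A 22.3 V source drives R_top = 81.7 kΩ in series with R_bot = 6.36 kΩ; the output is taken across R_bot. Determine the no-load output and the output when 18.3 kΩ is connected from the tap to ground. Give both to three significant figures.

Open-circuit: V = 22.3 × 6.36/(81.7 + 6.36) = 1.61 V.
With the load, R_bot becomes R_bot‖R_L = 4.720 kΩ, so V = 22.3 × 4.720/86.42 = 1.22 V.

Unloaded: 1.61 V; loaded: 1.22 V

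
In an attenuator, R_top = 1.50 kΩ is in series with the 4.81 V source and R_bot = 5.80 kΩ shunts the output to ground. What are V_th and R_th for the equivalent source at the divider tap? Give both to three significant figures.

V_th = 3.82 V, R_th = 1.19 kΩ

V_th is the open-circuit tap voltage: 4.81 × 5.80/(1.50 + 5.80) = 3.82 V.
With the supply zeroed, R_top and R_bot appear in parallel from the tap: R_th = R_top‖R_bot = (1.50 × 5.80)/7.300 = 1.19 kΩ.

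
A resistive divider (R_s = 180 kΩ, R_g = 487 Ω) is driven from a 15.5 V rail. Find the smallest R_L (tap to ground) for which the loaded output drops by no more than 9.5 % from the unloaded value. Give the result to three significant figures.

Output resistance R_th = R_s‖R_g = (180000 × 487)/180500 = 485.7 Ω.
The fractional drop is R_th/(R_th + R_L); requiring this ≤ 0.0950 gives R_L ≥ R_th(1/0.0950 − 1) = 485.7 × 9.526 = 4.63 kΩ.

R_L(min) ≈ 4.63 kΩ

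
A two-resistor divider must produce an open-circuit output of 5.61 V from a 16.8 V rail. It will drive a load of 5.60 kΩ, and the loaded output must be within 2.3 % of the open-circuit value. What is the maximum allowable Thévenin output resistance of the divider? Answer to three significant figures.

Loading drop = R_th/(R_th + R_L) ≤ 0.0230, so R_th ≤ R_L · ε/(1−ε) = 5.60 kΩ × 0.0230/0.9770 = 132 Ω.

R_th ≤ 132 Ω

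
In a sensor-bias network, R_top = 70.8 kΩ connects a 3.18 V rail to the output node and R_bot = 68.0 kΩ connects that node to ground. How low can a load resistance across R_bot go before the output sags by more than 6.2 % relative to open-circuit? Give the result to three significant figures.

R_L(min) ≈ 525 kΩ

Output resistance R_th = R_top‖R_bot = (70.8 × 68.0)/138.8 = 34.69 kΩ.
The fractional drop is R_th/(R_th + R_L); requiring this ≤ 0.0620 gives R_L ≥ R_th(1/0.0620 − 1) = 34.69 × 15.13 = 525 kΩ.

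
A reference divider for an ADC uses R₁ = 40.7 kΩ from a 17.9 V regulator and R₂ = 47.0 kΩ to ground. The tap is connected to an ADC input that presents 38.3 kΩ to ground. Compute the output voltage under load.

The load sits in parallel with R₂: R₂‖R_L = (47.0 × 38.3) / (47.0 + 38.3) = 21.10 kΩ.
V_out = 17.9 × 21.10 / (40.7 + 21.10) = 17.9 × 21.10/61.80 = 6.11 V.

V_out ≈ 6.11 V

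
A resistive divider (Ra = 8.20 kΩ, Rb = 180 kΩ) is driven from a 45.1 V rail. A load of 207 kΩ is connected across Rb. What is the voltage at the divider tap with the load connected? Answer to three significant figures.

The load sits in parallel with Rb: Rb‖R_L = (180 × 207) / (180 + 207) = 96.28 kΩ.
V_out = 45.1 × 96.28 / (8.20 + 96.28) = 45.1 × 96.28/104.5 = 41.6 V.
(Unloaded it would have been 43.1 V.)

V_out ≈ 41.6 V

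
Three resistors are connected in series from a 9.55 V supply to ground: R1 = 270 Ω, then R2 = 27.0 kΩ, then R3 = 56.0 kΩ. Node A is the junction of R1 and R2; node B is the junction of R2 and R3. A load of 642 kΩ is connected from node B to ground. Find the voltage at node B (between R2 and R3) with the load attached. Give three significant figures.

V ≈ 6.24 V

At node B, R3 is in parallel with the load: R3‖R_L = 51510 Ω.
Below node A the resistance is R2 + (R3‖R_L) = 78510 Ω, so V_A = 9.55 × 78510/78780 = 9.517 V.
Then V_B = V_A × (R3‖R_L)/(R2 + R3‖R_L) = 9.517 × 51510/78510 = 6.24 V.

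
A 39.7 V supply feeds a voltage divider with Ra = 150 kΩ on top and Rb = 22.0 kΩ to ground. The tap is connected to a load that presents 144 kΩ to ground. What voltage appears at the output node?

V_out ≈ 4.48 V

The load sits in parallel with Rb: Rb‖R_L = (22.0 × 144) / (22.0 + 144) = 19.08 kΩ.
V_out = 39.7 × 19.08 / (150 + 19.08) = 39.7 × 19.08/169.1 = 4.48 V.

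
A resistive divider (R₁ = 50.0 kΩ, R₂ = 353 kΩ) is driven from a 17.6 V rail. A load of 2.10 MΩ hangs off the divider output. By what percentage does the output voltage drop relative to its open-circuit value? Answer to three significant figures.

The divider's output (Thévenin) resistance is R₁‖R₂ = 43.80 kΩ.
Fractional drop under load = R_th/(R_th + R_L) = 43.80 / (43.80 + 2100) = 0.02043.
So the output falls by 2.04 %.

2.04 %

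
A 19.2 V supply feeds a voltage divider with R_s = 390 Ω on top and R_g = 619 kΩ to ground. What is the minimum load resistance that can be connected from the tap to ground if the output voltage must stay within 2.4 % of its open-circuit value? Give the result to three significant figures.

Output resistance R_th = R_s‖R_g = (390 × 619000)/619400 = 389.8 Ω.
The fractional drop is R_th/(R_th + R_L); requiring this ≤ 0.0240 gives R_L ≥ R_th(1/0.0240 − 1) = 389.8 × 40.67 = 15.9 kΩ.

R_L(min) ≈ 15.9 kΩ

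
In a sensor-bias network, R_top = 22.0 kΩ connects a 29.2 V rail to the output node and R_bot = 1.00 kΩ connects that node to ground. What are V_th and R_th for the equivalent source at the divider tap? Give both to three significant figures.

V_th is the open-circuit tap voltage: 29.2 × 1.00/(22.0 + 1.00) = 1.27 V.
With the supply zeroed, R_top and R_bot appear in parallel from the tap: R_th = R_top‖R_bot = (22.0 × 1.00)/23.00 = 957 Ω.

V_th = 1.27 V, R_th = 957 Ω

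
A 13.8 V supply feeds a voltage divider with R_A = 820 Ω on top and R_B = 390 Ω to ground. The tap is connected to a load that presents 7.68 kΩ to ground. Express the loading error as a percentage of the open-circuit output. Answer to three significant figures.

The divider's output (Thévenin) resistance is R_A‖R_B = 264.3 Ω.
Fractional drop under load = R_th/(R_th + R_L) = 264.3 / (264.3 + 7680) = 0.03327.
So the output falls by 3.33 %.

3.33 %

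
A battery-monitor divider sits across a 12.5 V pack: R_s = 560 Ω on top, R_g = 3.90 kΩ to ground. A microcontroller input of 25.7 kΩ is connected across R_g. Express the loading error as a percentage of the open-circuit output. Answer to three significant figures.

The divider's output (Thévenin) resistance is R_s‖R_g = 489.7 Ω.
Fractional drop under load = R_th/(R_th + R_L) = 489.7 / (489.7 + 25700) = 0.01870.
So the output falls by 1.87 %.

1.87 %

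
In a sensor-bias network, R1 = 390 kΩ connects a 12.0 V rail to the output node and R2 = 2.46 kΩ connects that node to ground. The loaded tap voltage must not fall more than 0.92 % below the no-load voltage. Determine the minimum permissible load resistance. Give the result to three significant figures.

Output resistance R_th = R1‖R2 = (390 × 2.46)/392.5 = 2.445 kΩ.
The fractional drop is R_th/(R_th + R_L); requiring this ≤ 0.00920 gives R_L ≥ R_th(1/0.00920 − 1) = 2.445 × 107.7 = 263 kΩ.

R_L(min) ≈ 263 kΩ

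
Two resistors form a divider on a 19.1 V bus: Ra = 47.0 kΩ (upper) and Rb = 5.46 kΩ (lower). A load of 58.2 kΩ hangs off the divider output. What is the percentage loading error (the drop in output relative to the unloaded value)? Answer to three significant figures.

7.75 %

The divider's output (Thévenin) resistance is Ra‖Rb = 4.892 kΩ.
Fractional drop under load = R_th/(R_th + R_L) = 4.892 / (4.892 + 58.2) = 0.07753.
So the output falls by 7.75 %.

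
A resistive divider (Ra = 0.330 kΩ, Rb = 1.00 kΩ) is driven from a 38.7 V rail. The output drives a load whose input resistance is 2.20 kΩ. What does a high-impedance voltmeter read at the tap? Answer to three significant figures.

The load sits in parallel with Rb: Rb‖R_L = (1000 × 2200) / (1000 + 2200) = 687.5 Ω.
V_out = 38.7 × 687.5 / (330 + 687.5) = 38.7 × 687.5/1018 = 26.1 V.

V_out ≈ 26.1 V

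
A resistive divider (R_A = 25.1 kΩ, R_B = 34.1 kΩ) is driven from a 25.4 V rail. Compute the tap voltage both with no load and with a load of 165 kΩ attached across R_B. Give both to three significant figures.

Unloaded: 14.6 V; loaded: 13.5 V

Open-circuit: V = 25.4 × 34.1/(25.1 + 34.1) = 14.6 V.
With the load, R_B becomes R_B‖R_L = 28.26 kΩ, so V = 25.4 × 28.26/53.36 = 13.5 V.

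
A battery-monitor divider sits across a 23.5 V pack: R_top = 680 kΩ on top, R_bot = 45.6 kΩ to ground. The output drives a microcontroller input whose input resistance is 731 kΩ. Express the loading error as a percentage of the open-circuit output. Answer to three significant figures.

The divider's output (Thévenin) resistance is R_top‖R_bot = 42.73 kΩ.
Fractional drop under load = R_th/(R_th + R_L) = 42.73 / (42.73 + 731) = 0.05523.
So the output falls by 5.52 %.

5.52 %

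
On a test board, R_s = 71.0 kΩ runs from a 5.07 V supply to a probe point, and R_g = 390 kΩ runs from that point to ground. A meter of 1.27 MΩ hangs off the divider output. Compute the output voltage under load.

The load sits in parallel with R_g: R_g‖R_L = (390 × 1270) / (390 + 1270) = 298.4 kΩ.
V_out = 5.07 × 298.4 / (71.0 + 298.4) = 5.07 × 298.4/369.4 = 4.10 V.
(Unloaded it would have been 4.29 V.)

V_out ≈ 4.10 V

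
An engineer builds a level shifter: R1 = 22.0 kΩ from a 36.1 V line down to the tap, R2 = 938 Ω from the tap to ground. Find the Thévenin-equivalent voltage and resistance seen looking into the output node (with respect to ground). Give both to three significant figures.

V_th = 1.48 V, R_th = 900 Ω

V_th is the open-circuit tap voltage: 36.1 × 938/(22000 + 938) = 1.48 V.
With the supply zeroed, R1 and R2 appear in parallel from the tap: R_th = R1‖R2 = (22000 × 938)/22940 = 900 Ω.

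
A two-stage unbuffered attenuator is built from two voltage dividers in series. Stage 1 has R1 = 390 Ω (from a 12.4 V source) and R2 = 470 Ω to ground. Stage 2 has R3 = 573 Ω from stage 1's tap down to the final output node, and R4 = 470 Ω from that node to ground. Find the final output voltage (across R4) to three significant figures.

V_out ≈ 2.54 V

Stage 2 presents R3+R4 = 1043 Ω as a load on stage 1's tap.
Stage 1's lower leg becomes R2‖(R3+R4) = 324.0 Ω, so V_mid = 12.4 × 324.0/714.0 = 5.627 V.
Stage 2 is itself unloaded: V_out = V_mid × R4/(R3+R4) = 5.627 × 470/1043 = 2.54 V.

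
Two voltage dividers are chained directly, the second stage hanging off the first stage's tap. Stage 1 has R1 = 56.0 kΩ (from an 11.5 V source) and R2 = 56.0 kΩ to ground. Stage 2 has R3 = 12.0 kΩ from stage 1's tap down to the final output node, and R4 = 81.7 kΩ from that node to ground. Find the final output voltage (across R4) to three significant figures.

Stage 2 presents R3+R4 = 93.70 kΩ as a load on stage 1's tap.
Stage 1's lower leg becomes R2‖(R3+R4) = 35.05 kΩ, so V_mid = 11.5 × 35.05/91.05 = 4.427 V.
Stage 2 is itself unloaded: V_out = V_mid × R4/(R3+R4) = 4.427 × 81.7/93.70 = 3.86 V.

V_out ≈ 3.86 V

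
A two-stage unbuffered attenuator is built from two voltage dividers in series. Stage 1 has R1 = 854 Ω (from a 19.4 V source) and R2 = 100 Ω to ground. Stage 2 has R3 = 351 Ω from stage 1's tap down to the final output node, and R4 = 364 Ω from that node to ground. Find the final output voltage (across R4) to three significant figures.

V_out ≈ 0.920 V

Stage 2 presents R3+R4 = 715.0 Ω as a load on stage 1's tap.
Stage 1's lower leg becomes R2‖(R3+R4) = 87.73 Ω, so V_mid = 19.4 × 87.73/941.7 = 1.807 V.
Stage 2 is itself unloaded: V_out = V_mid × R4/(R3+R4) = 1.807 × 364/715.0 = 0.920 V.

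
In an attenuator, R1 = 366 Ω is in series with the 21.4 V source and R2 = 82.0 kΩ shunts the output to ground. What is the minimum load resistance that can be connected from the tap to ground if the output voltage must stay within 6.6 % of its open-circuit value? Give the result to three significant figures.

R_L(min) ≈ 5.16 kΩ

Output resistance R_th = R1‖R2 = (366 × 82000)/82370 = 364.4 Ω.
The fractional drop is R_th/(R_th + R_L); requiring this ≤ 0.0660 gives R_L ≥ R_th(1/0.0660 − 1) = 364.4 × 14.15 = 5.16 kΩ.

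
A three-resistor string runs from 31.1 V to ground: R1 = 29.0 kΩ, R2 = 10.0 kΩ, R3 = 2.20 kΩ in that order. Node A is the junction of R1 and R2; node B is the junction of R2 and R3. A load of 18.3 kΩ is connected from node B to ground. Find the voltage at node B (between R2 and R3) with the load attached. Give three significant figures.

At node B, R3 is in parallel with the load: R3‖R_L = 1.964 kΩ.
Below node A the resistance is R2 + (R3‖R_L) = 11.96 kΩ, so V_A = 31.1 × 11.96/40.96 = 9.083 V.
Then V_B = V_A × (R3‖R_L)/(R2 + R3‖R_L) = 9.083 × 1.964/11.96 = 1.49 V.

V ≈ 1.49 V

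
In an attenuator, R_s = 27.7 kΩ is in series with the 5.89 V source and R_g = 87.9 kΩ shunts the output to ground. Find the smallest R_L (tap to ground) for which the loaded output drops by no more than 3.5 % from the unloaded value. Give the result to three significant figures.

R_L(min) ≈ 581 kΩ

Output resistance R_th = R_s‖R_g = (27.7 × 87.9)/115.6 = 21.06 kΩ.
The fractional drop is R_th/(R_th + R_L); requiring this ≤ 0.0350 gives R_L ≥ R_th(1/0.0350 − 1) = 21.06 × 27.57 = 581 kΩ.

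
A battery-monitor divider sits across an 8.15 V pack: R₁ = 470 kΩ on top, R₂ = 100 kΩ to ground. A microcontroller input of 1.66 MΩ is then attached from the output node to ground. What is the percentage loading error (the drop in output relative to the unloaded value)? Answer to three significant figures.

4.73 %

The divider's output (Thévenin) resistance is R₁‖R₂ = 82.46 kΩ.
Fractional drop under load = R_th/(R_th + R_L) = 82.46 / (82.46 + 1660) = 0.04732.
So the output falls by 4.73 %.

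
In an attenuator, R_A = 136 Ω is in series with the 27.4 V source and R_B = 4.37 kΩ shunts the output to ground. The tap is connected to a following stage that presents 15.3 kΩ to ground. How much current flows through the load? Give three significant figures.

I_L ≈ 1.72 mA

R_B‖R_L = 3399 Ω; V_out = 27.4 × 3399/3535 = 26.35 V.
I_L = V_out / R_L = 26.35 / 15.3 kΩ = 1.72 mA.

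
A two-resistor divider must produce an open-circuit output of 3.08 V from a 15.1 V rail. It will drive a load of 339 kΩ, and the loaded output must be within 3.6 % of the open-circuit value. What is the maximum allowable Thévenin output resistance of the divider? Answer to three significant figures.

R_th ≤ 12.7 kΩ

Loading drop = R_th/(R_th + R_L) ≤ 0.0360, so R_th ≤ R_L · ε/(1−ε) = 339 kΩ × 0.0360/0.9640 = 12.7 kΩ.
(Any R1, R2 with R2/(R1+R2) = 0.204 and R1‖R2 ≤ 12.7 kΩ will meet the spec.)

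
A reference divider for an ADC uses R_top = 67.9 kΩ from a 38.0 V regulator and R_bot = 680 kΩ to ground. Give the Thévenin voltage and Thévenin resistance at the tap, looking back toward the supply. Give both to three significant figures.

V_th = 34.6 V, R_th = 61.7 kΩ

V_th is the open-circuit tap voltage: 38.0 × 680/(67.9 + 680) = 34.6 V.
With the supply zeroed, R_top and R_bot appear in parallel from the tap: R_th = R_top‖R_bot = (67.9 × 680)/747.9 = 61.7 kΩ.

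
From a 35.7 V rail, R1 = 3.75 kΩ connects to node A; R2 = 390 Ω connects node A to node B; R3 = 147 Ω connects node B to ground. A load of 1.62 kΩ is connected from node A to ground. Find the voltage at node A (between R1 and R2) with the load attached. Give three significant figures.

Below node A the series string R2+R3 = 537.0 Ω sits in parallel with the 1620 Ω load: 403.3 Ω.
V_A = 35.7 × 403.3/(3750 + 403.3) = 3.47 V.

V ≈ 3.47 V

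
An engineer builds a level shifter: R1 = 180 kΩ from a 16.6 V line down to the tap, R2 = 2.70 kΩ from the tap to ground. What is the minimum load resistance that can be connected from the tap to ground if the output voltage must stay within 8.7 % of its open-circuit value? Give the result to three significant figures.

Output resistance R_th = R1‖R2 = (180 × 2.70)/182.7 = 2.660 kΩ.
The fractional drop is R_th/(R_th + R_L); requiring this ≤ 0.0870 gives R_L ≥ R_th(1/0.0870 − 1) = 2.660 × 10.49 = 27.9 kΩ.

R_L(min) ≈ 27.9 kΩ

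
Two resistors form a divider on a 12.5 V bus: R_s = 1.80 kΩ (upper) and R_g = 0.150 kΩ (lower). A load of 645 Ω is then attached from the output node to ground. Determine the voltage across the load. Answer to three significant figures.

V_out ≈ 0.792 V

The load sits in parallel with R_g: R_g‖R_L = (150 × 645) / (150 + 645) = 121.7 Ω.
V_out = 12.5 × 121.7 / (1800 + 121.7) = 12.5 × 121.7/1922 = 0.792 V.
(Unloaded it would have been 0.962 V.)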